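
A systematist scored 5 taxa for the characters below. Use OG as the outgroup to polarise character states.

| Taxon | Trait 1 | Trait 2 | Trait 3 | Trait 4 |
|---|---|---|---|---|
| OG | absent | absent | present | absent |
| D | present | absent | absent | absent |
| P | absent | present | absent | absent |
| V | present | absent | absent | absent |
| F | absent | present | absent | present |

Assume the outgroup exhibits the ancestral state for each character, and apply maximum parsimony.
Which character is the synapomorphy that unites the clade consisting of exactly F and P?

Character polarity is set by the outgroup: the derived state is whichever differs from the outgroup's state, so for Trait 3 the derived state is 'absent', and for the remaining characters it is 'present'.
Trait 1 (derived state 'present') is shared by D and V — a synapomorphy uniting that clade.
Only F and P show the derived state 'present' for Trait 2, supporting them as a clade.
All ingroup taxa share the derived state 'absent' for Trait 3; it defines the ingroup but does not resolve relationships within it.
Trait 4 (derived state 'present') is unique to F (autapomorphy; uninformative for grouping).
Most parsimonious ingroup topology: ((D,V),(P,F)).
The clade {F, P} is supported by Trait 2: its derived state 'present' occurs in exactly those taxa and in no other taxon (including the outgroup).

Trait 2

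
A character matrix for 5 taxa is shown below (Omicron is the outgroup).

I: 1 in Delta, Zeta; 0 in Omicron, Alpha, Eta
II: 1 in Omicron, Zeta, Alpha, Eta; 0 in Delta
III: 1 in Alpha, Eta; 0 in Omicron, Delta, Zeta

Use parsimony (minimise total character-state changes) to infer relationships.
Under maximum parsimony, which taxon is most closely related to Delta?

Character polarity is set by the outgroup: the derived state is whichever differs from the outgroup's state, so for II the derived state is '0', and for the remaining characters it is '1'.
Only Delta and Zeta show the derived state '1' for I, supporting them as a clade.
II (derived state '0') is unique to Delta (autapomorphy; uninformative for grouping).
III (derived state '1') is shared by Alpha and Eta — a synapomorphy uniting that clade.
Most parsimonious ingroup topology: ((Delta,Zeta),(Alpha,Eta)).
Delta and Zeta form a cherry on this tree, so they are sister taxa.

Zeta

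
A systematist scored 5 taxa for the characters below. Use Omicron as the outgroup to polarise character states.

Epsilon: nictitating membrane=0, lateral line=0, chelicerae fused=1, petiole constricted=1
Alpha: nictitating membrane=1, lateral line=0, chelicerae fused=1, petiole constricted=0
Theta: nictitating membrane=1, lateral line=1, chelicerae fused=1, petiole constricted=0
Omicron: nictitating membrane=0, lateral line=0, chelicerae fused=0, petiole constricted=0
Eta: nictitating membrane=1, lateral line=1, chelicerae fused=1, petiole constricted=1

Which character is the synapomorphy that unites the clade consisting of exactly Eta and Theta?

The outgroup has state '0' for every character, so '1' is the derived state throughout.
nictitating membrane (derived state '1') is shared by Alpha, Eta, and Theta — a synapomorphy uniting that clade.
lateral line (derived state '1') is shared by Eta and Theta — a synapomorphy uniting that clade.
All ingroup taxa share the derived state '1' for chelicerae fused; it defines the ingroup but does not resolve relationships within it.
petiole constricted (state '1') occurs in Epsilon and Eta but conflicts with the nesting implied by the other characters — most parsimoniously interpreted as homoplasy.
Most parsimonious ingroup topology: (Epsilon,((Eta,Theta),Alpha)).
The clade {Eta, Theta} is supported by lateral line: its derived state '1' occurs in exactly those taxa and in no other taxon (including the outgroup).

lateral line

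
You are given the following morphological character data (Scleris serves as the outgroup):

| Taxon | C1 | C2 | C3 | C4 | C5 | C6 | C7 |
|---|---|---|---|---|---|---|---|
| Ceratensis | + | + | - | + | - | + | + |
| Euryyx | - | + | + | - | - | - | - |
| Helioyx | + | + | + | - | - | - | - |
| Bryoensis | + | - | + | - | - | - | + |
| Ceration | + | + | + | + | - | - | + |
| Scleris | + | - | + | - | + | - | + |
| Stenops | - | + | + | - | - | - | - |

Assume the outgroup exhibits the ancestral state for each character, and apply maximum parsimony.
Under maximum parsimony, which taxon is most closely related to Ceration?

Ceratensis

Character polarity is set by the outgroup: the derived state is whichever differs from the outgroup's state, so for C1, C3, C5, C7 the derived state is '-', and for the remaining characters it is '+'.
Only Euryyx and Stenops show the derived state '-' for C1, supporting them as a clade.
C2: derived state '+' in Ceratensis, Ceration, Euryyx, Helioyx, and Stenops only — synapomorphy for {Ceratensis, Ceration, Euryyx, Helioyx, Stenops}.
C3: derived state '-' in Ceratensis only — an autapomorphy, so it tells us nothing about relationships among taxa.
C4: derived state '+' in Ceratensis and Ceration only — synapomorphy for {Ceratensis, Ceration}.
All ingroup taxa share the derived state '-' for C5; it defines the ingroup but does not resolve relationships within it.
C6: derived state '+' in Ceratensis only — an autapomorphy, so it tells us nothing about relationships among taxa.
C7: derived state '-' in Euryyx, Helioyx, and Stenops only — synapomorphy for {Euryyx, Helioyx, Stenops}.
Most parsimonious ingroup topology: (((Helioyx,(Stenops,Euryyx)),(Ceration,Ceratensis)),Bryoensis).
Ceration and Ceratensis form a cherry on this tree, so they are sister taxa.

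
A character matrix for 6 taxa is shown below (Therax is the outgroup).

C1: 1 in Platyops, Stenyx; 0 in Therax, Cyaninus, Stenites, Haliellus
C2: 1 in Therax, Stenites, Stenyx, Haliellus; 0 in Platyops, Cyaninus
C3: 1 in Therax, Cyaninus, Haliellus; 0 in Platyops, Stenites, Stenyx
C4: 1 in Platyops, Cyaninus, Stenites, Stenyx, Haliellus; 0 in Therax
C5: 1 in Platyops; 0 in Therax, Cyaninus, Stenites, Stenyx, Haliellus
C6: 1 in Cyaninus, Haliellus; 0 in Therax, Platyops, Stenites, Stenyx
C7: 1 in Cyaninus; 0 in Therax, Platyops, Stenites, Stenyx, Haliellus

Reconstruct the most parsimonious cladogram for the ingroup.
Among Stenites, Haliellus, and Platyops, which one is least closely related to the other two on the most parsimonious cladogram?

Haliellus

Character polarity is set by the outgroup: the derived state is whichever differs from the outgroup's state, so for C2, C3 the derived state is '0', and for the remaining characters it is '1'.
Only Platyops and Stenyx show the derived state '1' for C1, supporting them as a clade.
C2 (state '0') occurs in Cyaninus and Platyops but conflicts with the nesting implied by the other characters — most parsimoniously interpreted as homoplasy.
C3 (derived state '0') is shared by Platyops, Stenites, and Stenyx — a synapomorphy uniting that clade.
C4 (derived state '1') is shared by all ingroup taxa — unites the whole ingroup.
C5: derived state '1' in Platyops only — an autapomorphy, so it tells us nothing about relationships among taxa.
Only Cyaninus and Haliellus show the derived state '1' for C6, supporting them as a clade.
C7 (derived state '1') is unique to Cyaninus (autapomorphy; uninformative for grouping).
Most parsimonious ingroup topology: (((Platyops,Stenyx),Stenites),(Cyaninus,Haliellus)).
Stenites and Platyops share a more recent common ancestor with each other than either does with Haliellus, so Haliellus is the least closely related of the three.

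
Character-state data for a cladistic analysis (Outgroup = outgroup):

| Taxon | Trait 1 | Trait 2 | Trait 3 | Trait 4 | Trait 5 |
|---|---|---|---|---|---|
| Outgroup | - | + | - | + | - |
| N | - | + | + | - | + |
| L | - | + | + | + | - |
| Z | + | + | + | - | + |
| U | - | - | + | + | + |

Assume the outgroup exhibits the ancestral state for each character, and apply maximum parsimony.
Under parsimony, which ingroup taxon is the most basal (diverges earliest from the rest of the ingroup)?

L

Character polarity is set by the outgroup: the derived state is whichever differs from the outgroup's state, so for Trait 2, Trait 4 the derived state is '-', and for the remaining characters it is '+'.
Trait 1 (derived state '+') is unique to Z (autapomorphy; uninformative for grouping).
Trait 2: derived state '-' in U only — an autapomorphy, so it tells us nothing about relationships among taxa.
All ingroup taxa share the derived state '+' for Trait 3; it defines the ingroup but does not resolve relationships within it.
Trait 4: derived state '-' in N and Z only — synapomorphy for {N, Z}.
Only N, U, and Z show the derived state '+' for Trait 5, supporting them as a clade.
Most parsimonious ingroup topology: (((N,Z),U),L).
L is sister to the clade containing all other ingroup taxa, so it is the earliest-diverging (most basal) ingroup lineage.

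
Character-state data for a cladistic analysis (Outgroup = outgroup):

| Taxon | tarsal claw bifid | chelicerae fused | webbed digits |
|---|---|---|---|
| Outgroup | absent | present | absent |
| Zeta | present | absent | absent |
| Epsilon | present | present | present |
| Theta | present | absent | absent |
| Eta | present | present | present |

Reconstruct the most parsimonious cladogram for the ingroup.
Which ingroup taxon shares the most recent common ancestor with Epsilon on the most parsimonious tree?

Eta

Character polarity is set by the outgroup: the derived state is whichever differs from the outgroup's state, so for chelicerae fused the derived state is 'absent', and for the remaining characters it is 'present'.
All ingroup taxa share the derived state 'present' for tarsal claw bifid; it defines the ingroup but does not resolve relationships within it.
Only Theta and Zeta show the derived state 'absent' for chelicerae fused, supporting them as a clade.
webbed digits (derived state 'present') is shared by Epsilon and Eta — a synapomorphy uniting that clade.
Most parsimonious ingroup topology: ((Zeta,Theta),(Epsilon,Eta)).
Epsilon and Eta form a cherry on this tree, so they are sister taxa.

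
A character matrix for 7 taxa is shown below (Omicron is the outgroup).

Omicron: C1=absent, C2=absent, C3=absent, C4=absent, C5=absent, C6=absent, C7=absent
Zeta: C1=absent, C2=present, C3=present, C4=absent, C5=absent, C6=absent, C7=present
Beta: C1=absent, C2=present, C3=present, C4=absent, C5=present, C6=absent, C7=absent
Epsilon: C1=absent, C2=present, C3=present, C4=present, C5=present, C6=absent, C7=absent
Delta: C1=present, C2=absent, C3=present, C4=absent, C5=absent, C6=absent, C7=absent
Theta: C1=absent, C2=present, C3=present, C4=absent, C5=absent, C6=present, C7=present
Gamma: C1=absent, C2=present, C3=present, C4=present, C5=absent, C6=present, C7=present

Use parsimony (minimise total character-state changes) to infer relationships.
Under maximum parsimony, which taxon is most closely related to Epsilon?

The outgroup has state 'absent' for every character, so 'present' is the derived state throughout.
C1: derived state 'present' in Delta only — an autapomorphy, so it tells us nothing about relationships among taxa.
C2 (derived state 'present') is shared by Beta, Epsilon, Gamma, Theta, and Zeta — a synapomorphy uniting that clade.
C3 (derived state 'present') is shared by all ingroup taxa — unites the whole ingroup.
C4 groups Epsilon and Gamma, which is incompatible with the clades supported by the remaining characters; treating it as convergent (homoplasy) costs fewer steps than any alternative tree.
C5 (derived state 'present') is shared by Beta and Epsilon — a synapomorphy uniting that clade.
Only Gamma and Theta show the derived state 'present' for C6, supporting them as a clade.
Only Gamma, Theta, and Zeta show the derived state 'present' for C7, supporting them as a clade.
Most parsimonious ingroup topology: (((Zeta,(Theta,Gamma)),(Beta,Epsilon)),Delta).
Epsilon and Beta form a cherry on this tree, so they are sister taxa.

Beta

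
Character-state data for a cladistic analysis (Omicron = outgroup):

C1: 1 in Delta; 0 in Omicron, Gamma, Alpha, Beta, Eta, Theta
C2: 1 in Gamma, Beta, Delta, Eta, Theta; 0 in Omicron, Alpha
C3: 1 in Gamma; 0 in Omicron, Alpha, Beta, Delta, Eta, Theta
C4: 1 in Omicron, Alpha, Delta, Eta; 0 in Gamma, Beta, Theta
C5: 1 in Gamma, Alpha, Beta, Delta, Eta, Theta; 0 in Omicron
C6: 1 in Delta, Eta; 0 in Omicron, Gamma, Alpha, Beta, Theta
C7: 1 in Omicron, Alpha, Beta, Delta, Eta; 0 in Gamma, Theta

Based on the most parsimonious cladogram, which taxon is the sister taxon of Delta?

Character polarity is set by the outgroup: the derived state is whichever differs from the outgroup's state, so for C4, C7 the derived state is '0', and for the remaining characters it is '1'.
C1 (derived state '1') is unique to Delta (autapomorphy; uninformative for grouping).
C2: derived state '1' in Beta, Delta, Eta, Gamma, and Theta only — synapomorphy for {Beta, Delta, Eta, Gamma, Theta}.
C3: derived state '1' in Gamma only — an autapomorphy, so it tells us nothing about relationships among taxa.
C4: derived state '0' in Beta, Gamma, and Theta only — synapomorphy for {Beta, Gamma, Theta}.
C5 (derived state '1') is shared by all ingroup taxa — unites the whole ingroup.
C6 (derived state '1') is shared by Delta and Eta — a synapomorphy uniting that clade.
C7 (derived state '0') is shared by Gamma and Theta — a synapomorphy uniting that clade.
Most parsimonious ingroup topology: ((((Gamma,Theta),Beta),(Delta,Eta)),Alpha).
Delta and Eta form a cherry on this tree, so they are sister taxa.

Eta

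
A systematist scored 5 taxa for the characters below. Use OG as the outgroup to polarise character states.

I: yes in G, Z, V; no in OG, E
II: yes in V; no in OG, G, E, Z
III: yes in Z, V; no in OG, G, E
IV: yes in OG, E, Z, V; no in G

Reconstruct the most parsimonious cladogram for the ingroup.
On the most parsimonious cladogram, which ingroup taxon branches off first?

Character polarity is set by the outgroup: the derived state is whichever differs from the outgroup's state, so for IV the derived state is 'no', and for the remaining characters it is 'yes'.
I (derived state 'yes') is shared by G, V, and Z — a synapomorphy uniting that clade.
II: derived state 'yes' in V only — an autapomorphy, so it tells us nothing about relationships among taxa.
III: derived state 'yes' in V and Z only — synapomorphy for {V, Z}.
IV: derived state 'no' in G only — an autapomorphy, so it tells us nothing about relationships among taxa.
Most parsimonious ingroup topology: ((G,(Z,V)),E).
E is sister to the clade containing all other ingroup taxa, so it is the earliest-diverging (most basal) ingroup lineage.

E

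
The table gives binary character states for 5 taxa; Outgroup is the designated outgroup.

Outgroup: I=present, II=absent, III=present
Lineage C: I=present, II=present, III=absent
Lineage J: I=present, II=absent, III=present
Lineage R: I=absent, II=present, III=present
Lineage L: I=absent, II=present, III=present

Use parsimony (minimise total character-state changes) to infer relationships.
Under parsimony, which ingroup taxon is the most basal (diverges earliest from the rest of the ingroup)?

Lineage J

Character polarity is set by the outgroup: the derived state is whichever differs from the outgroup's state, so for I, III the derived state is 'absent', and for the remaining characters it is 'present'.
I (derived state 'absent') is shared by Lineage L and Lineage R — a synapomorphy uniting that clade.
II (derived state 'present') is shared by Lineage C, Lineage L, and Lineage R — a synapomorphy uniting that clade.
III (derived state 'absent') is unique to Lineage C (autapomorphy; uninformative for grouping).
Most parsimonious ingroup topology: ((Lineage C,(Lineage R,Lineage L)),Lineage J).
Lineage J is sister to the clade containing all other ingroup taxa, so it is the earliest-diverging (most basal) ingroup lineage.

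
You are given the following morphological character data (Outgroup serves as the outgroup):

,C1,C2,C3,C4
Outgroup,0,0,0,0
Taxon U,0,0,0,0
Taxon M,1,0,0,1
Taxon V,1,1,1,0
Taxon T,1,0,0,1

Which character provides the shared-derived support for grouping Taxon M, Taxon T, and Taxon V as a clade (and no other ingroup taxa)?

The outgroup has state '0' for every character, so '1' is the derived state throughout.
C1: derived state '1' in Taxon M, Taxon T, and Taxon V only — synapomorphy for {Taxon M, Taxon T, Taxon V}.
C2 (derived state '1') is unique to Taxon V (autapomorphy; uninformative for grouping).
C3: derived state '1' in Taxon V only — an autapomorphy, so it tells us nothing about relationships among taxa.
C4 (derived state '1') is shared by Taxon M and Taxon T — a synapomorphy uniting that clade.
Most parsimonious ingroup topology: (Taxon U,((Taxon M,Taxon T),Taxon V)).
The clade {Taxon M, Taxon T, Taxon V} is supported by C1: its derived state '1' occurs in exactly those taxa and in no other taxon (including the outgroup).

C1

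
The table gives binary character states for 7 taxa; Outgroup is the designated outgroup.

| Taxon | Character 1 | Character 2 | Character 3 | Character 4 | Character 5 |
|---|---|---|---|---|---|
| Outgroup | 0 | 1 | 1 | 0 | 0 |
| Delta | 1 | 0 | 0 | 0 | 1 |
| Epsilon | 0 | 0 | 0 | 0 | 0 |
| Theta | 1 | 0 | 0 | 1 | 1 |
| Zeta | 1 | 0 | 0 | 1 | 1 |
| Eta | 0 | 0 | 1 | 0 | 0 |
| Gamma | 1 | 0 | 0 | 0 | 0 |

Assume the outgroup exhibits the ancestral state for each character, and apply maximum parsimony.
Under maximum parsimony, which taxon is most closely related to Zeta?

Theta

Character polarity is set by the outgroup: the derived state is whichever differs from the outgroup's state, so for Character 2, Character 3 the derived state is '0', and for the remaining characters it is '1'.
Only Delta, Gamma, Theta, and Zeta show the derived state '1' for Character 1, supporting them as a clade.
Character 2 (derived state '0') is shared by all ingroup taxa — unites the whole ingroup.
Only Delta, Epsilon, Gamma, Theta, and Zeta show the derived state '0' for Character 3, supporting them as a clade.
Character 4 (derived state '1') is shared by Theta and Zeta — a synapomorphy uniting that clade.
Character 5 (derived state '1') is shared by Delta, Theta, and Zeta — a synapomorphy uniting that clade.
Most parsimonious ingroup topology: ((((Delta,(Theta,Zeta)),Gamma),Epsilon),Eta).
Zeta and Theta form a cherry on this tree, so they are sister taxa.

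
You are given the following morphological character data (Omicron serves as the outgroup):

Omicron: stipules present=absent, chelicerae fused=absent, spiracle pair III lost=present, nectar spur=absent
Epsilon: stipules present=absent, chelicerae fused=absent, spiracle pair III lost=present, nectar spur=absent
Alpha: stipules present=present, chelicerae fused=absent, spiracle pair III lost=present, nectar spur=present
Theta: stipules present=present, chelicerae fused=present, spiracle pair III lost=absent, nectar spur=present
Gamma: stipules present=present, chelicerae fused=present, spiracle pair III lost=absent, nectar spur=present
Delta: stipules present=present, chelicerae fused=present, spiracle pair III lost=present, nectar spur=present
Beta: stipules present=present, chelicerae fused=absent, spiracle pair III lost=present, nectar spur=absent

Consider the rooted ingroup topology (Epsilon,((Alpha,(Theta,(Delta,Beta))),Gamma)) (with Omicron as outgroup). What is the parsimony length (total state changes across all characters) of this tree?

Map each character onto (Epsilon,((Alpha,(Theta,(Delta,Beta))),Gamma)) (rooted by Omicron) and count the minimum state changes it requires (Fitch parsimony):
stipules present: 1; chelicerae fused: 3; spiracle pair III lost: 2; nectar spur: 2.
Total tree length = 8.

8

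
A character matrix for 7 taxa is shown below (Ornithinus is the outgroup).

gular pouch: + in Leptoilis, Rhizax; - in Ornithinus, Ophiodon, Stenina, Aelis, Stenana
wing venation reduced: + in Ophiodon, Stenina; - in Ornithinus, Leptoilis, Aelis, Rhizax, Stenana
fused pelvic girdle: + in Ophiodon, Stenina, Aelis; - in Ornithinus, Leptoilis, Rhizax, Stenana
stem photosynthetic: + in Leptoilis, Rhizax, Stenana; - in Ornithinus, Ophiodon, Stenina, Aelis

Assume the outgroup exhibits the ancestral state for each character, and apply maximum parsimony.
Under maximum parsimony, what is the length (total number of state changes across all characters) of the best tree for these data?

The outgroup has state '-' for every character, so '+' is the derived state throughout.
Only Leptoilis and Rhizax show the derived state '+' for gular pouch, supporting them as a clade.
wing venation reduced: derived state '+' in Ophiodon and Stenina only — synapomorphy for {Ophiodon, Stenina}.
fused pelvic girdle: derived state '+' in Aelis, Ophiodon, and Stenina only — synapomorphy for {Aelis, Ophiodon, Stenina}.
Only Leptoilis, Rhizax, and Stenana show the derived state '+' for stem photosynthetic, supporting them as a clade.
Most parsimonious ingroup topology: (((Leptoilis,Rhizax),Stenana),((Ophiodon,Stenina),Aelis)).
Changes per character on this tree: gular pouch: 1; wing venation reduced: 1; fused pelvic girdle: 1; stem photosynthetic: 1.
Total = 4.

4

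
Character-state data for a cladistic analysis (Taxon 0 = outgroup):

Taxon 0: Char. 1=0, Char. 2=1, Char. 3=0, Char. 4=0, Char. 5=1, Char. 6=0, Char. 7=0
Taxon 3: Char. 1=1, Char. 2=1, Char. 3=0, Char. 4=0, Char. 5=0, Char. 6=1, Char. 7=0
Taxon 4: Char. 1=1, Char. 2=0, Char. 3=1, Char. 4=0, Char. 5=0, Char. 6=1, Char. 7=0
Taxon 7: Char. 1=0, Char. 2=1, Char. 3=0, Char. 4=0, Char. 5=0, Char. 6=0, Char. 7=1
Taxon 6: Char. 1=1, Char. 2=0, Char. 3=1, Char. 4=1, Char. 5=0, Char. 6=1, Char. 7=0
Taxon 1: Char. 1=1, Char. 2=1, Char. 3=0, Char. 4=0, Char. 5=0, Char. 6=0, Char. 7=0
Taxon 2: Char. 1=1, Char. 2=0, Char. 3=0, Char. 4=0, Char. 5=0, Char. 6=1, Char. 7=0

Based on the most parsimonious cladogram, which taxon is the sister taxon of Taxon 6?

Character polarity is set by the outgroup: the derived state is whichever differs from the outgroup's state, so for Char. 2, Char. 5 the derived state is '0', and for the remaining characters it is '1'.
Char. 1 (derived state '1') is shared by Taxon 1, Taxon 2, Taxon 3, Taxon 4, and Taxon 6 — a synapomorphy uniting that clade.
Char. 2 (derived state '0') is shared by Taxon 2, Taxon 4, and Taxon 6 — a synapomorphy uniting that clade.
Char. 3 (derived state '1') is shared by Taxon 4 and Taxon 6 — a synapomorphy uniting that clade.
Char. 4 (derived state '1') is unique to Taxon 6 (autapomorphy; uninformative for grouping).
Char. 5 (derived state '0') is shared by all ingroup taxa — unites the whole ingroup.
Char. 6 (derived state '1') is shared by Taxon 2, Taxon 3, Taxon 4, and Taxon 6 — a synapomorphy uniting that clade.
Char. 7: derived state '1' in Taxon 7 only — an autapomorphy, so it tells us nothing about relationships among taxa.
Most parsimonious ingroup topology: (((Taxon 3,((Taxon 4,Taxon 6),Taxon 2)),Taxon 1),Taxon 7).
Taxon 6 and Taxon 4 form a cherry on this tree, so they are sister taxa.

Taxon 4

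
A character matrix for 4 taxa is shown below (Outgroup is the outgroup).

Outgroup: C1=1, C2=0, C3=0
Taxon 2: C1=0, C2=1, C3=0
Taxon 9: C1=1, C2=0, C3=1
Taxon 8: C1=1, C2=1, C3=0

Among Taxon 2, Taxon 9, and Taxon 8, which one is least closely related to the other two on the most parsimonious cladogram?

Taxon 9

Character polarity is set by the outgroup: the derived state is whichever differs from the outgroup's state, so for C1 the derived state is '0', and for the remaining characters it is '1'.
C1: derived state '0' in Taxon 2 only — an autapomorphy, so it tells us nothing about relationships among taxa.
C2: derived state '1' in Taxon 2 and Taxon 8 only — synapomorphy for {Taxon 2, Taxon 8}.
C3 (derived state '1') is unique to Taxon 9 (autapomorphy; uninformative for grouping).
Most parsimonious ingroup topology: ((Taxon 2,Taxon 8),Taxon 9).
Taxon 8 and Taxon 2 share a more recent common ancestor with each other than either does with Taxon 9, so Taxon 9 is the least closely related of the three.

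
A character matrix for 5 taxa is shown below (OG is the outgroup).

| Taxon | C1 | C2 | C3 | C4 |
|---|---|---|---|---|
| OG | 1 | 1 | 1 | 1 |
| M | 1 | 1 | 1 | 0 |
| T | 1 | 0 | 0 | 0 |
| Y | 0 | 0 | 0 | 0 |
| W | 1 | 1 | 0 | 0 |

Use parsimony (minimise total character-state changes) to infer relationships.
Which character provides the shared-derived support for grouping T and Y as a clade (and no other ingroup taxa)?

The outgroup has state '1' for every character, so '0' is the derived state throughout.
C1: derived state '0' in Y only — an autapomorphy, so it tells us nothing about relationships among taxa.
C2 (derived state '0') is shared by T and Y — a synapomorphy uniting that clade.
C3: derived state '0' in T, W, and Y only — synapomorphy for {T, W, Y}.
All ingroup taxa share the derived state '0' for C4; it defines the ingroup but does not resolve relationships within it.
Most parsimonious ingroup topology: (M,((T,Y),W)).
The clade {T, Y} is supported by C2: its derived state '0' occurs in exactly those taxa and in no other taxon (including the outgroup).

C2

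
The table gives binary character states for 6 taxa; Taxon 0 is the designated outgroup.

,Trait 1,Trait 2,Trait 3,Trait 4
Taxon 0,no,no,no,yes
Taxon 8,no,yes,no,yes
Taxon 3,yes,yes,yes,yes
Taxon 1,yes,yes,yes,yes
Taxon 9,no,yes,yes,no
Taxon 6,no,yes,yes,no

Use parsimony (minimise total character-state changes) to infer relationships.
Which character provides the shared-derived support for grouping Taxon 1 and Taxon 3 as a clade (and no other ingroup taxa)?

Trait 1

Character polarity is set by the outgroup: the derived state is whichever differs from the outgroup's state, so for Trait 4 the derived state is 'no', and for the remaining characters it is 'yes'.
Trait 1: derived state 'yes' in Taxon 1 and Taxon 3 only — synapomorphy for {Taxon 1, Taxon 3}.
Trait 2 (derived state 'yes') is shared by all ingroup taxa — unites the whole ingroup.
Trait 3 (derived state 'yes') is shared by Taxon 1, Taxon 3, Taxon 6, and Taxon 9 — a synapomorphy uniting that clade.
Only Taxon 6 and Taxon 9 show the derived state 'no' for Trait 4, supporting them as a clade.
Most parsimonious ingroup topology: (Taxon 8,((Taxon 3,Taxon 1),(Taxon 9,Taxon 6))).
The clade {Taxon 1, Taxon 3} is supported by Trait 1: its derived state 'yes' occurs in exactly those taxa and in no other taxon (including the outgroup).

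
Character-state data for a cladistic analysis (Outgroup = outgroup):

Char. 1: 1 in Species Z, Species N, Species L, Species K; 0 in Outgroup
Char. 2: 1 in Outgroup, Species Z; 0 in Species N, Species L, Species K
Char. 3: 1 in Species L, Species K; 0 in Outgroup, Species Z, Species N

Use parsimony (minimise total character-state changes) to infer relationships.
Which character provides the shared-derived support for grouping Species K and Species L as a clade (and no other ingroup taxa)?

Character polarity is set by the outgroup: the derived state is whichever differs from the outgroup's state, so for Char. 2 the derived state is '0', and for the remaining characters it is '1'.
Char. 1 (derived state '1') is shared by all ingroup taxa — unites the whole ingroup.
Char. 2: derived state '0' in Species K, Species L, and Species N only — synapomorphy for {Species K, Species L, Species N}.
Only Species K and Species L show the derived state '1' for Char. 3, supporting them as a clade.
Most parsimonious ingroup topology: (Species Z,(Species N,(Species L,Species K))).
The clade {Species K, Species L} is supported by Char. 3: its derived state '1' occurs in exactly those taxa and in no other taxon (including the outgroup).

Char. 3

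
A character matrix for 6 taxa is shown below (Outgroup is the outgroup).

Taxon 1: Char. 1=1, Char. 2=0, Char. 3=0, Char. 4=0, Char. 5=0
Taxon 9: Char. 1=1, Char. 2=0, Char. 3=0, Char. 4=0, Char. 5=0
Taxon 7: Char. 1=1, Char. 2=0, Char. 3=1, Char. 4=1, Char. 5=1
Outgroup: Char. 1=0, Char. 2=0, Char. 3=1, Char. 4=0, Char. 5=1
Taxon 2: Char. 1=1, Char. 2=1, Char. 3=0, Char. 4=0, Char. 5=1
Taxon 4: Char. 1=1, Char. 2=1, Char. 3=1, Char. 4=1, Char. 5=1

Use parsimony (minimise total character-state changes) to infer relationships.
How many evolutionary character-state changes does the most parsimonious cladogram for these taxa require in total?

6

Character polarity is set by the outgroup: the derived state is whichever differs from the outgroup's state, so for Char. 3, Char. 5 the derived state is '0', and for the remaining characters it is '1'.
All ingroup taxa share the derived state '1' for Char. 1; it defines the ingroup but does not resolve relationships within it.
Char. 2 (state '1') occurs in Taxon 2 and Taxon 4 but conflicts with the nesting implied by the other characters — most parsimoniously interpreted as homoplasy.
Char. 3 (derived state '0') is shared by Taxon 1, Taxon 2, and Taxon 9 — a synapomorphy uniting that clade.
Char. 4 (derived state '1') is shared by Taxon 4 and Taxon 7 — a synapomorphy uniting that clade.
Char. 5 (derived state '0') is shared by Taxon 1 and Taxon 9 — a synapomorphy uniting that clade.
Most parsimonious ingroup topology: (((Taxon 1,Taxon 9),Taxon 2),(Taxon 7,Taxon 4)).
Changes per character on this tree: Char. 1: 1; Char. 2: 2; Char. 3: 1; Char. 4: 1; Char. 5: 1.
Total = 6.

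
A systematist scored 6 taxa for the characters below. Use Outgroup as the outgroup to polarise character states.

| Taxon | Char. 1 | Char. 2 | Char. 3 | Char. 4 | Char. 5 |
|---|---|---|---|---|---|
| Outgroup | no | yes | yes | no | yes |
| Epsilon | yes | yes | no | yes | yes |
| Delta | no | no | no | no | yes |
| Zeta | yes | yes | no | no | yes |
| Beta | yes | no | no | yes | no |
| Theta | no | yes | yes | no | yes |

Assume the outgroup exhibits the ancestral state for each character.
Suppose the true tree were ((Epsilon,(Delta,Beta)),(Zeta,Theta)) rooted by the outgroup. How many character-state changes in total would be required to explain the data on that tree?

Map each character onto ((Epsilon,(Delta,Beta)),(Zeta,Theta)) (rooted by Outgroup) and count the minimum state changes it requires (Fitch parsimony):
Char. 1: 3; Char. 2: 1; Char. 3: 2; Char. 4: 2; Char. 5: 1.
Total tree length = 9.

9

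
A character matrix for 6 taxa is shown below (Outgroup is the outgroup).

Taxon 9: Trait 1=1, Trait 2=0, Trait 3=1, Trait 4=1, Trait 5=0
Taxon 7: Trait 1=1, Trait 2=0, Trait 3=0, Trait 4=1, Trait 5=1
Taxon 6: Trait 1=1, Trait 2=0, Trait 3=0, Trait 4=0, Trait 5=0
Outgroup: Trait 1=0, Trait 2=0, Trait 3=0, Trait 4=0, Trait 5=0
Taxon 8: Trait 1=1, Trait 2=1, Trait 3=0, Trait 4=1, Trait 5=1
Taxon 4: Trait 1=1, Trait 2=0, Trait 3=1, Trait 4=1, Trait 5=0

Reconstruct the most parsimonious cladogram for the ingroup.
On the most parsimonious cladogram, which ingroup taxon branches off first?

Taxon 6

The outgroup has state '0' for every character, so '1' is the derived state throughout.
Trait 1 (derived state '1') is shared by all ingroup taxa — unites the whole ingroup.
Trait 2: derived state '1' in Taxon 8 only — an autapomorphy, so it tells us nothing about relationships among taxa.
Trait 3: derived state '1' in Taxon 4 and Taxon 9 only — synapomorphy for {Taxon 4, Taxon 9}.
Trait 4: derived state '1' in Taxon 4, Taxon 7, Taxon 8, and Taxon 9 only — synapomorphy for {Taxon 4, Taxon 7, Taxon 8, Taxon 9}.
Trait 5: derived state '1' in Taxon 7 and Taxon 8 only — synapomorphy for {Taxon 7, Taxon 8}.
Most parsimonious ingroup topology: (((Taxon 9,Taxon 4),(Taxon 7,Taxon 8)),Taxon 6).
Taxon 6 is sister to the clade containing all other ingroup taxa, so it is the earliest-diverging (most basal) ingroup lineage.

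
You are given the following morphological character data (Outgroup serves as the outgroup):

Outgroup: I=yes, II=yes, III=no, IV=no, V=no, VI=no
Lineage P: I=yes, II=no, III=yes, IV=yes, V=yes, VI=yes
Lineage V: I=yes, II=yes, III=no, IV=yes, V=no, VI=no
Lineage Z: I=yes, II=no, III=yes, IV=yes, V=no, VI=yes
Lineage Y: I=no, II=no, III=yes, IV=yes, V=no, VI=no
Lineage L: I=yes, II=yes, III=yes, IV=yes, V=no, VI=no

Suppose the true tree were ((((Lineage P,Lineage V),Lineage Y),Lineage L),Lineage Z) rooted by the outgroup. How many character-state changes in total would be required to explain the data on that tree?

Map each character onto ((((Lineage P,Lineage V),Lineage Y),Lineage L),Lineage Z) (rooted by Outgroup) and count the minimum state changes it requires (Fitch parsimony):
I: 1; II: 3; III: 2; IV: 1; V: 1; VI: 2.
Total tree length = 10.

10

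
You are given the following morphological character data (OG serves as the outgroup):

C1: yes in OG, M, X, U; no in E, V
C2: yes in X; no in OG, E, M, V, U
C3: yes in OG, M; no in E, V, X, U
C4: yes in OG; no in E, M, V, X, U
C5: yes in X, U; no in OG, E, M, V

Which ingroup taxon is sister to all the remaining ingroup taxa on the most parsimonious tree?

M

Character polarity is set by the outgroup: the derived state is whichever differs from the outgroup's state, so for C1, C3, C4 the derived state is 'no', and for the remaining characters it is 'yes'.
C1: derived state 'no' in E and V only — synapomorphy for {E, V}.
C2: derived state 'yes' in X only — an autapomorphy, so it tells us nothing about relationships among taxa.
Only E, U, V, and X show the derived state 'no' for C3, supporting them as a clade.
C4 (derived state 'no') is shared by all ingroup taxa — unites the whole ingroup.
C5: derived state 'yes' in U and X only — synapomorphy for {U, X}.
Most parsimonious ingroup topology: (((E,V),(X,U)),M).
M is sister to the clade containing all other ingroup taxa, so it is the earliest-diverging (most basal) ingroup lineage.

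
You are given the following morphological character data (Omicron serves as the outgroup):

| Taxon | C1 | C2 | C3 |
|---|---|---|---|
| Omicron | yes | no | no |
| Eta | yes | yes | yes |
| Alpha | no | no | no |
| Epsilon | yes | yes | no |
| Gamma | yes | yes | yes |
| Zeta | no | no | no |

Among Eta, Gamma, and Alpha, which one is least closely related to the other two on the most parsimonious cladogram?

Alpha

Character polarity is set by the outgroup: the derived state is whichever differs from the outgroup's state, so for C1 the derived state is 'no', and for the remaining characters it is 'yes'.
C1: derived state 'no' in Alpha and Zeta only — synapomorphy for {Alpha, Zeta}.
Only Epsilon, Eta, and Gamma show the derived state 'yes' for C2, supporting them as a clade.
Only Eta and Gamma show the derived state 'yes' for C3, supporting them as a clade.
Most parsimonious ingroup topology: (((Eta,Gamma),Epsilon),(Alpha,Zeta)).
Gamma and Eta share a more recent common ancestor with each other than either does with Alpha, so Alpha is the least closely related of the three.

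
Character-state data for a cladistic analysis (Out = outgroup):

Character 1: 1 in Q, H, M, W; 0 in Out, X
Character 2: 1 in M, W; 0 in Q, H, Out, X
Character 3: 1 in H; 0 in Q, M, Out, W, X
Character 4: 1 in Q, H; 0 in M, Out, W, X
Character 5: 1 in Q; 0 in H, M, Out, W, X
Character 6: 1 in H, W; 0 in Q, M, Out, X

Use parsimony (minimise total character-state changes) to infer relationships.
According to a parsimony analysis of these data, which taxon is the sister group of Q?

H

The outgroup has state '0' for every character, so '1' is the derived state throughout.
Only H, M, Q, and W show the derived state '1' for Character 1, supporting them as a clade.
Only M and W show the derived state '1' for Character 2, supporting them as a clade.
Character 3: derived state '1' in H only — an autapomorphy, so it tells us nothing about relationships among taxa.
Only H and Q show the derived state '1' for Character 4, supporting them as a clade.
Character 5: derived state '1' in Q only — an autapomorphy, so it tells us nothing about relationships among taxa.
Character 6 groups H and W, which is incompatible with the clades supported by the remaining characters; treating it as convergent (homoplasy) costs fewer steps than any alternative tree.
Most parsimonious ingroup topology: (X,((W,M),(Q,H))).
Q and H form a cherry on this tree, so they are sister taxa.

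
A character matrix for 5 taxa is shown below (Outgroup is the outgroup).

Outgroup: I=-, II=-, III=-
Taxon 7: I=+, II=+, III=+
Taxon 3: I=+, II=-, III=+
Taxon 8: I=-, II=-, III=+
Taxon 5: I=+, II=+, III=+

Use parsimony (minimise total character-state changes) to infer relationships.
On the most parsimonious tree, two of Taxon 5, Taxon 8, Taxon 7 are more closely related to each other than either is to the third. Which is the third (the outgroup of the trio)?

Taxon 8

The outgroup has state '-' for every character, so '+' is the derived state throughout.
Only Taxon 3, Taxon 5, and Taxon 7 show the derived state '+' for I, supporting them as a clade.
II: derived state '+' in Taxon 5 and Taxon 7 only — synapomorphy for {Taxon 5, Taxon 7}.
III (derived state '+') is shared by all ingroup taxa — unites the whole ingroup.
Most parsimonious ingroup topology: (((Taxon 7,Taxon 5),Taxon 3),Taxon 8).
Taxon 5 and Taxon 7 share a more recent common ancestor with each other than either does with Taxon 8, so Taxon 8 is the least closely related of the three.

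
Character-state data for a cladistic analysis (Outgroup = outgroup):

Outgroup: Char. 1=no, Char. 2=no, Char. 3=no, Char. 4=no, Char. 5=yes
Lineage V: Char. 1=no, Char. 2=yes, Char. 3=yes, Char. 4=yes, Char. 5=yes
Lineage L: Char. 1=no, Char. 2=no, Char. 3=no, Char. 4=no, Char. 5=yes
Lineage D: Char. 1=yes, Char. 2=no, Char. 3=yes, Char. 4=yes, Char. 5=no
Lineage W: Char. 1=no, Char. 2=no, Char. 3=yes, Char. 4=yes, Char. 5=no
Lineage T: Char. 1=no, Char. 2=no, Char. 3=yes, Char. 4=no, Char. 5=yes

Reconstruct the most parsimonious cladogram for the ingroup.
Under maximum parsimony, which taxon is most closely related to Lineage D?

Lineage W

Character polarity is set by the outgroup: the derived state is whichever differs from the outgroup's state, so for Char. 5 the derived state is 'no', and for the remaining characters it is 'yes'.
Char. 1: derived state 'yes' in Lineage D only — an autapomorphy, so it tells us nothing about relationships among taxa.
Char. 2: derived state 'yes' in Lineage V only — an autapomorphy, so it tells us nothing about relationships among taxa.
Char. 3: derived state 'yes' in Lineage D, Lineage T, Lineage V, and Lineage W only — synapomorphy for {Lineage D, Lineage T, Lineage V, Lineage W}.
Only Lineage D, Lineage V, and Lineage W show the derived state 'yes' for Char. 4, supporting them as a clade.
Only Lineage D and Lineage W show the derived state 'no' for Char. 5, supporting them as a clade.
Most parsimonious ingroup topology: (((Lineage V,(Lineage D,Lineage W)),Lineage T),Lineage L).
Lineage D and Lineage W form a cherry on this tree, so they are sister taxa.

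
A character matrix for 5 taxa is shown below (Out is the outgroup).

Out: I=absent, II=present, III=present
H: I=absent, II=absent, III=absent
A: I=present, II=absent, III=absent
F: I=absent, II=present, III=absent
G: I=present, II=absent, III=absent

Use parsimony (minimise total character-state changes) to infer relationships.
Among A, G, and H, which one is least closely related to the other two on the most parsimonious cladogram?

Character polarity is set by the outgroup: the derived state is whichever differs from the outgroup's state, so for II, III the derived state is 'absent', and for the remaining characters it is 'present'.
Only A and G show the derived state 'present' for I, supporting them as a clade.
II: derived state 'absent' in A, G, and H only — synapomorphy for {A, G, H}.
All ingroup taxa share the derived state 'absent' for III; it defines the ingroup but does not resolve relationships within it.
Most parsimonious ingroup topology: (F,(H,(G,A))).
A and G share a more recent common ancestor with each other than either does with H, so H is the least closely related of the three.

H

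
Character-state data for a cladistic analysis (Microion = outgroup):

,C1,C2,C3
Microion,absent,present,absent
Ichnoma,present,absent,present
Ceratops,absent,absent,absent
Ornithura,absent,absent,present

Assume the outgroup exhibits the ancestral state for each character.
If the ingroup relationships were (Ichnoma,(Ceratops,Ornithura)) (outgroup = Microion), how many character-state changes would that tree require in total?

Map each character onto (Ichnoma,(Ceratops,Ornithura)) (rooted by Microion) and count the minimum state changes it requires (Fitch parsimony):
C1: 1; C2: 1; C3: 2.
Total tree length = 4.

4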